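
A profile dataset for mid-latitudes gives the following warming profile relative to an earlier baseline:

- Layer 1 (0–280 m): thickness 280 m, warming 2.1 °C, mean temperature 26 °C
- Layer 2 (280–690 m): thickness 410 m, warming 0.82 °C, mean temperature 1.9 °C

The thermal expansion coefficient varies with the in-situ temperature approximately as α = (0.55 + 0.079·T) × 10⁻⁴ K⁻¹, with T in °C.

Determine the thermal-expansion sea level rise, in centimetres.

Δh ≈ 17.7 cm

Layer 1: α = (0.55 + 0.079×26)×10⁻⁴ = 2.604×10⁻⁴ K⁻¹
Layer 2: α = (0.55 + 0.079×1.9)×10⁻⁴ = 0.7001×10⁻⁴ K⁻¹
0–280 m: 2.1 × 2.604×10⁻⁴ × 280 = 0.1531152 m
Layer 2: 0.7001×10⁻⁴ × 410 × 0.82 = 0.023537362 m
Δh = 0.1531152 + 0.023537362 = 0.176652562 m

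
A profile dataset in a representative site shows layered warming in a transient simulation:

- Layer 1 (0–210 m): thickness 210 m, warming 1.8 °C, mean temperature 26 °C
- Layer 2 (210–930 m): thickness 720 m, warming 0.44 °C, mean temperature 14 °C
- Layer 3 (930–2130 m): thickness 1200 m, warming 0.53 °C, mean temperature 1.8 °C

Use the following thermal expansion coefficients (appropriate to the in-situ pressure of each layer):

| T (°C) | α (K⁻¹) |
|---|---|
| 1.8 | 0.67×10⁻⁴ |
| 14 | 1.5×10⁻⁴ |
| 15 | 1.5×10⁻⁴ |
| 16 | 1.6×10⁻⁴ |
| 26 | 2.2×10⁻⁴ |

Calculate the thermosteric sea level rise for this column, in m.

0.173 m of thermosteric rise

Layer 1 at 26 °C → α = 2.2×10⁻⁴ K⁻¹
Layer 2 at 14 °C → α = 1.5×10⁻⁴ K⁻¹
Layer 3 at 1.8 °C → α = 0.67×10⁻⁴ K⁻¹
1.8 × 2.2×10⁻⁴ × 210 = 0.08316 m
Layer 2: 1.5×10⁻⁴ × 720 × 0.44 = 0.04752 m
Layer 3: 0.53 × 1200 × 0.67×10⁻⁴ = 0.042612 m
Δh = 0.08316 + 0.04752 + 0.042612 = 0.173292 m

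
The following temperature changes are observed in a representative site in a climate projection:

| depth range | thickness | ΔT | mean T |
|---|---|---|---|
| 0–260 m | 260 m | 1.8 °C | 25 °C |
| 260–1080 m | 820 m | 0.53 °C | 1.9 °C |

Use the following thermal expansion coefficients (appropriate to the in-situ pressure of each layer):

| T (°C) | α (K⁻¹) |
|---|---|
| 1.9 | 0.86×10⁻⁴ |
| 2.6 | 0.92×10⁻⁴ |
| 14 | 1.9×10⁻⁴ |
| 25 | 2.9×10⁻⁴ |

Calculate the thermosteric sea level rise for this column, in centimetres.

about 17 cm

Layer 1 at 25 °C → α = 2.9×10⁻⁴ K⁻¹
Layer 2 at 1.9 °C → α = 0.86×10⁻⁴ K⁻¹
Layer 1: 2.9×10⁻⁴ × 1.8 × 260 = 0.13572 m
0.86×10⁻⁴ × 0.53 × 820 = 0.0373756 m
Δh = 0.13572 + 0.0373756 = 0.1730956 m ≈ 17 cm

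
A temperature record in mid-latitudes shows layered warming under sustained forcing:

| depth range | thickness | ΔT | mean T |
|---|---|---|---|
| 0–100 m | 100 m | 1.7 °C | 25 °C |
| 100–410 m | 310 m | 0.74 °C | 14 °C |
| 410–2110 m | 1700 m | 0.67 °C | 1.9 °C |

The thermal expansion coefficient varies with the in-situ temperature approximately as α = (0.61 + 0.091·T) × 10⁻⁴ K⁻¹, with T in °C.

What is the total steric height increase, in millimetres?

Δh = 181 mm

Layer 1: α = (0.61 + 0.091×25)×10⁻⁴ = 2.885×10⁻⁴ K⁻¹
Layer 2: α = (0.61 + 0.091×14)×10⁻⁴ = 1.884×10⁻⁴ K⁻¹
Layer 3: α = (0.61 + 0.091×1.9)×10⁻⁴ = 0.7829×10⁻⁴ K⁻¹
100 × 2.885×10⁻⁴ × 1.7 = 0.049045 m
100–410 m: 0.74 × 310 × 1.884×10⁻⁴ = 0.04321896 m
Layer 3: 0.7829×10⁻⁴ × 1700 × 0.67 = 0.08917231 m
Δh = 0.049045 + 0.04321896 + 0.08917231 = 0.18143627 m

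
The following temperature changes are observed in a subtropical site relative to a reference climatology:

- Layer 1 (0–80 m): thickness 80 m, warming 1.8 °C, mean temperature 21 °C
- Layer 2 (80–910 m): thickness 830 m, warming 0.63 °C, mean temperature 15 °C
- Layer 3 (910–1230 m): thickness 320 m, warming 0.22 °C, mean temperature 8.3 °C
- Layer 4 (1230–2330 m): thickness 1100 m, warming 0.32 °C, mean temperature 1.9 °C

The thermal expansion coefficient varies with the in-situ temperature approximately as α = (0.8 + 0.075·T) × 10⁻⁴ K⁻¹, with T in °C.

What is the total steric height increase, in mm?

178 mm

Layer 1: α = (0.8 + 0.075×21)×10⁻⁴ = 2.375×10⁻⁴ K⁻¹
Layer 2: α = (0.8 + 0.075×15)×10⁻⁴ = 1.925×10⁻⁴ K⁻¹
Layer 3: α = (0.8 + 0.075×8.3)×10⁻⁴ = 1.4225×10⁻⁴ K⁻¹
Layer 4: α = (0.8 + 0.075×1.9)×10⁻⁴ = 0.9425×10⁻⁴ K⁻¹
0–80 m: 1.8 × 2.375×10⁻⁴ × 80 = 0.03420 m
80–910 m: 1.925×10⁻⁴ × 0.63 × 830 = 0.10065825 m
Layer 3: 0.22 × 320 × 1.4225×10⁻⁴ = 0.0100144 m
Layer 4: 0.32 × 0.9425×10⁻⁴ × 1100 = 0.033176 m
Δh = 0.03420 + 0.10065825 + 0.0100144 + 0.033176 = 0.17804865 m ≈ 178 mm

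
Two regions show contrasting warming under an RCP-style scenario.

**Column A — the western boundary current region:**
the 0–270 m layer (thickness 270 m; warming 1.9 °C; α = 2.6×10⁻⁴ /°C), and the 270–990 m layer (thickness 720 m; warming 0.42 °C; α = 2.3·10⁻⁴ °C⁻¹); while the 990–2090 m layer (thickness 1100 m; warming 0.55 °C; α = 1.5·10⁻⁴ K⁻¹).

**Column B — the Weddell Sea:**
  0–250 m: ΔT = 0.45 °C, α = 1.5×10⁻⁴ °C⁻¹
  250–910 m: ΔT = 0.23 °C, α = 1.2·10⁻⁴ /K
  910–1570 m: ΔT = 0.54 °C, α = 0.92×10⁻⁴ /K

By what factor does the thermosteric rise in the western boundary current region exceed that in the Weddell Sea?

A 0–270 m: 270 × 1.9 × 2.6×10⁻⁴ = 0.13338 m
A 270–990 m: 720 × 0.42 × 2.3×10⁻⁴ = 0.069552 m
A Layer 3: 1100 × 0.55 × 1.5×10⁻⁴ = 0.09075 m
A total: 0.293682 m
B Layer 1: 250 × 1.5×10⁻⁴ × 0.45 = 0.016875 m
B 1.2×10⁻⁴ × 0.23 × 660 = 0.018216 m
B 910–1570 m: 0.54 × 660 × 0.92×10⁻⁴ = 0.0327888 m
B total: 0.0678798 m
Ratio: 0.293682 / 0.0678798 ≈ 4.327

a factor of 4.3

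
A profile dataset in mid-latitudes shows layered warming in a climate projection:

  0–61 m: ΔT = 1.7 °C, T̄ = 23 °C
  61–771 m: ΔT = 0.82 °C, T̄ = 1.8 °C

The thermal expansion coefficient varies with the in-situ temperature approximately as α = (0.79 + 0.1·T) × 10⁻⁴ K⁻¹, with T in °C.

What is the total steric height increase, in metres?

Layer 1: α = (0.79 + 0.1×23)×10⁻⁴ = 3.09×10⁻⁴ K⁻¹
Layer 2: α = (0.79 + 0.1×1.8)×10⁻⁴ = 0.97×10⁻⁴ K⁻¹
1.7 × 61 × 3.09×10⁻⁴ = 0.0320433 m
61–771 m: 710 × 0.97×10⁻⁴ × 0.82 = 0.0564734 m
Δh = 0.0320433 + 0.0564734 = 0.0885167 m

0.0885 m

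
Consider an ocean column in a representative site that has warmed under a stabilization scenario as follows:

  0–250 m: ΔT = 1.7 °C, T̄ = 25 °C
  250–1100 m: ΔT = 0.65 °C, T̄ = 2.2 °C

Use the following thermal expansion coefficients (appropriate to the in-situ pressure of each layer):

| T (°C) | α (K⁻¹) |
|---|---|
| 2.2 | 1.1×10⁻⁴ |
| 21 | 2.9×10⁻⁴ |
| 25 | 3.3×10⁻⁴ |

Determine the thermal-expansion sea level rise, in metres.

Layer 1 at 25 °C → α = 3.3×10⁻⁴ K⁻¹
Layer 2 at 2.2 °C → α = 1.1×10⁻⁴ K⁻¹
1.7 × 3.3×10⁻⁴ × 250 = 0.14025 m
1.1×10⁻⁴ × 850 × 0.65 = 0.060775 m
Δh = 0.14025 + 0.060775 = 0.201025 m ≈ 0.201 m

about 0.201 m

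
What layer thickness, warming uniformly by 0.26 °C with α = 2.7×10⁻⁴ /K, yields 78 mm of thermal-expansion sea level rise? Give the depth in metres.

H = Δh/(αΔT) = 0.078 / (2.7×10⁻⁴ × 0.26) ≈ 1111 m

H ≈ 1100 m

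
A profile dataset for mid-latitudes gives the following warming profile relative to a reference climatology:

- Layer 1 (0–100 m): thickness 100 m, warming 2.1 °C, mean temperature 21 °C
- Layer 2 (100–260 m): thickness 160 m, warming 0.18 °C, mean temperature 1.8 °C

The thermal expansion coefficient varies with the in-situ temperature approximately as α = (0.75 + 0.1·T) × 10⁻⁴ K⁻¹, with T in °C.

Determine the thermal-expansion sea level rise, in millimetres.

Δh = 62.5 mm

Layer 1: α = (0.75 + 0.1×21)×10⁻⁴ = 2.85×10⁻⁴ K⁻¹
Layer 2: α = (0.75 + 0.1×1.8)×10⁻⁴ = 0.93×10⁻⁴ K⁻¹
0–100 m: 2.85×10⁻⁴ × 2.1 × 100 = 0.05985 m
0.18 × 0.93×10⁻⁴ × 160 = 0.0026784 m
Δh = 0.05985 + 0.0026784 = 0.0625284 m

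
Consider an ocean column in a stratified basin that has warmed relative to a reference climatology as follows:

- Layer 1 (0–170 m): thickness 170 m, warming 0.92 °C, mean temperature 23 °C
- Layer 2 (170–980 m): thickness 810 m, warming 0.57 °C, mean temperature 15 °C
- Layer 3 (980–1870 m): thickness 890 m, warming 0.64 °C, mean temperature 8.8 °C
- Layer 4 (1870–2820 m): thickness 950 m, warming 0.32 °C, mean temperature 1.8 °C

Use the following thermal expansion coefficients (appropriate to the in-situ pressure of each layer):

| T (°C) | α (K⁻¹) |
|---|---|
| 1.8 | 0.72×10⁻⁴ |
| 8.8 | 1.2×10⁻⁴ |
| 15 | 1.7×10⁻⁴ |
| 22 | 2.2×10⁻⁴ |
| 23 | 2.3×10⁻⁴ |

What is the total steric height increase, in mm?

Layer 1 at 23 °C → α = 2.3×10⁻⁴ K⁻¹
Layer 2 at 15 °C → α = 1.7×10⁻⁴ K⁻¹
Layer 3 at 8.8 °C → α = 1.2×10⁻⁴ K⁻¹
Layer 4 at 1.8 °C → α = 0.72×10⁻⁴ K⁻¹
0–170 m: 170 × 2.3×10⁻⁴ × 0.92 = 0.035972 m
Layer 2: 810 × 1.7×10⁻⁴ × 0.57 = 0.078489 m
1.2×10⁻⁴ × 0.64 × 890 = 0.068352 m
0.72×10⁻⁴ × 950 × 0.32 = 0.021888 m
Δh = 0.035972 + 0.078489 + 0.068352 + 0.021888 = 0.204701 m

Δh = 205 mm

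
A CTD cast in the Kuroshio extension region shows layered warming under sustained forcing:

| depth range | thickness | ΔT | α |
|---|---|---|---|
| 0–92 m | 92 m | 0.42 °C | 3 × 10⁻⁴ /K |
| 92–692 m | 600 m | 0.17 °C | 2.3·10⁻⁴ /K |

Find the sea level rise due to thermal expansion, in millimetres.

92 × 0.42 × 3×10⁻⁴ = 0.011592 m
Layer 2: 2.3×10⁻⁴ × 0.17 × 600 = 0.02346 m
Δh = 0.011592 + 0.02346 = 0.035052 m

Δh = 35.1 mm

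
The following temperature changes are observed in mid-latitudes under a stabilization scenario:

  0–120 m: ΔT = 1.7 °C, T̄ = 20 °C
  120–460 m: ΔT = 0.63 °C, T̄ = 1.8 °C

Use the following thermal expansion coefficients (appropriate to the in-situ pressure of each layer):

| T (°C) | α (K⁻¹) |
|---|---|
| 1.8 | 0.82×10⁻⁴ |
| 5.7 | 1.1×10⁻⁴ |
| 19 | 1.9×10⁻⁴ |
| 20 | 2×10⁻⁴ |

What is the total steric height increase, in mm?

Layer 1 at 20 °C → α = 2×10⁻⁴ K⁻¹
Layer 2 at 1.8 °C → α = 0.82×10⁻⁴ K⁻¹
0–120 m: 2×10⁻⁴ × 120 × 1.7 = 0.04080 m
Layer 2: 0.63 × 340 × 0.82×10⁻⁴ = 0.0175644 m
Δh = 0.04080 + 0.0175644 = 0.0583644 m

58 mm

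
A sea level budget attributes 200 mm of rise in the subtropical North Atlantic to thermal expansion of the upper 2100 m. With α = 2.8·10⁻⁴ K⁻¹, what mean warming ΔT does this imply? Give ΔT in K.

0.340 K

ΔT = Δh/(αH) = 0.2 / (2.8×10⁻⁴ × 2100) ≈ 0.3401 K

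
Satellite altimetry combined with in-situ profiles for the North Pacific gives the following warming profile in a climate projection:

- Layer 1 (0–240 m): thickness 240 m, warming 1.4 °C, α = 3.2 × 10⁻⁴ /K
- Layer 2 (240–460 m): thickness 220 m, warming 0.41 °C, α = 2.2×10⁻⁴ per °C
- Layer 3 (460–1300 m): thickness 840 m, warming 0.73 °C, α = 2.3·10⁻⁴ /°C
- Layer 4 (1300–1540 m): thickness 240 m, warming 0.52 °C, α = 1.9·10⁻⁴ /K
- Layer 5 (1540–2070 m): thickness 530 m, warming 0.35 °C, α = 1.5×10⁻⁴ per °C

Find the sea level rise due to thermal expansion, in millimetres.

Layer 1: 3.2×10⁻⁴ × 1.4 × 240 = 0.10752 m
Layer 2: 2.2×10⁻⁴ × 0.41 × 220 = 0.019844 m
460–1300 m: 0.73 × 840 × 2.3×10⁻⁴ = 0.141036 m
1300–1540 m: 1.9×10⁻⁴ × 0.52 × 240 = 0.023712 m
Layer 5: 530 × 0.35 × 1.5×10⁻⁴ = 0.027825 m
Δh = 0.10752 + 0.019844 + 0.141036 + 0.023712 + 0.027825 = 0.319937 m

Δh ≈ 320 mm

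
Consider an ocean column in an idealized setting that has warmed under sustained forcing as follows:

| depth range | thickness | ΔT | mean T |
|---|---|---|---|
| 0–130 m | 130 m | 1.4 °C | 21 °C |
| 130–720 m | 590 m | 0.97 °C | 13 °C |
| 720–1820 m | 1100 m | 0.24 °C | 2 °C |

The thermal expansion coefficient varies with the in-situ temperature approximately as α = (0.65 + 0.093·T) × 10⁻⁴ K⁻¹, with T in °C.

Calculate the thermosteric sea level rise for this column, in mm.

176 mm

Layer 1: α = (0.65 + 0.093×21)×10⁻⁴ = 2.603×10⁻⁴ K⁻¹
Layer 2: α = (0.65 + 0.093×13)×10⁻⁴ = 1.859×10⁻⁴ K⁻¹
Layer 3: α = (0.65 + 0.093×2)×10⁻⁴ = 0.836×10⁻⁴ K⁻¹
130 × 2.603×10⁻⁴ × 1.4 = 0.0473746 m
130–720 m: 1.859×10⁻⁴ × 590 × 0.97 = 0.10639057 m
720–1820 m: 0.24 × 1100 × 0.836×10⁻⁴ = 0.0220704 m
Δh = 0.0473746 + 0.10639057 + 0.0220704 = 0.17583557 m ≈ 176 mm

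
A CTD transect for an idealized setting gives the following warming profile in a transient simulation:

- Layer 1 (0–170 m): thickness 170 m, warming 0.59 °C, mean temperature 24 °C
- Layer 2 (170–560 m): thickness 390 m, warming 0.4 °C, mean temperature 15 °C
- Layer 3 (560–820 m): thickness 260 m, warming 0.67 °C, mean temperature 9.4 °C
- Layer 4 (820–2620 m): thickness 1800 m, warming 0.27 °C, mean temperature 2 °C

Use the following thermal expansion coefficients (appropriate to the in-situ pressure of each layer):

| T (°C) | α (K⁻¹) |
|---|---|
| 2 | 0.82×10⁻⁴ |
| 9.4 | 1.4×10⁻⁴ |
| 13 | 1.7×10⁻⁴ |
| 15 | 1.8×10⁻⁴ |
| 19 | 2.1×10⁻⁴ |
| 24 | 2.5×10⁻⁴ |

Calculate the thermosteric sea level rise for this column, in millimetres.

Layer 1 at 24 °C → α = 2.5×10⁻⁴ K⁻¹
Layer 2 at 15 °C → α = 1.8×10⁻⁴ K⁻¹
Layer 3 at 9.4 °C → α = 1.4×10⁻⁴ K⁻¹
Layer 4 at 2 °C → α = 0.82×10⁻⁴ K⁻¹
0.59 × 2.5×10⁻⁴ × 170 = 0.025075 m
170–560 m: 1.8×10⁻⁴ × 0.4 × 390 = 0.02808 m
560–820 m: 0.67 × 260 × 1.4×10⁻⁴ = 0.024388 m
Layer 4: 0.82×10⁻⁴ × 1800 × 0.27 = 0.039852 m
Δh = 0.025075 + 0.02808 + 0.024388 + 0.039852 = 0.117395 m

117 mm of thermosteric rise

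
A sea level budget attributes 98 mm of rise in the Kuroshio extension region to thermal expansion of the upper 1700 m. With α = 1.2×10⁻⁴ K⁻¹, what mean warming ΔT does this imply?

ΔT ≈ 0.48 K

ΔT = Δh/(αH) = 0.098 / (1.2×10⁻⁴ × 1700) ≈ 0.4804 K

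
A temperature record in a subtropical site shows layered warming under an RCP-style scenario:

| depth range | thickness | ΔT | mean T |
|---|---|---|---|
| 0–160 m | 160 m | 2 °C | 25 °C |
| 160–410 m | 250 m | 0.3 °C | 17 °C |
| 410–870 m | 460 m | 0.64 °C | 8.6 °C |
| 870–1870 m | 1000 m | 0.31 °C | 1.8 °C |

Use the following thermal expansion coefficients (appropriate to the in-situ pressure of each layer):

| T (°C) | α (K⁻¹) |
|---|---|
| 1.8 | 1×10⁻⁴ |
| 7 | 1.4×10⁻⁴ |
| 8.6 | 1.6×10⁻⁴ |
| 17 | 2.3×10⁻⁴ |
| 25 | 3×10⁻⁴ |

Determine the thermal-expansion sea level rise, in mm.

Layer 1 at 25 °C → α = 3×10⁻⁴ K⁻¹
Layer 2 at 17 °C → α = 2.3×10⁻⁴ K⁻¹
Layer 3 at 8.6 °C → α = 1.6×10⁻⁴ K⁻¹
Layer 4 at 1.8 °C → α = 1×10⁻⁴ K⁻¹
2 × 3×10⁻⁴ × 160 = 0.09600 m
160–410 m: 0.3 × 250 × 2.3×10⁻⁴ = 0.01725 m
410–870 m: 460 × 1.6×10⁻⁴ × 0.64 = 0.047104 m
Layer 4: 1×10⁻⁴ × 0.31 × 1000 = 0.03100 m
Δh = 0.09600 + 0.01725 + 0.047104 + 0.03100 = 0.191354 m ≈ 190 mm

about 190 mm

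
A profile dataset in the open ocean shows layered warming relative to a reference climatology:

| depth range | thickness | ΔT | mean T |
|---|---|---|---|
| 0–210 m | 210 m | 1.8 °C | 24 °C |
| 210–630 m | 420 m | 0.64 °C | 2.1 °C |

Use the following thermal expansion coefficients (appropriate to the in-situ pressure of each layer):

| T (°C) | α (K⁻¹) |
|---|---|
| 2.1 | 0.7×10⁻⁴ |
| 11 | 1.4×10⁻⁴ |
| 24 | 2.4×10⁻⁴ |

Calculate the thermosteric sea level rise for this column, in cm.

11.0 cm

Layer 1 at 24 °C → α = 2.4×10⁻⁴ K⁻¹
Layer 2 at 2.1 °C → α = 0.7×10⁻⁴ K⁻¹
1.8 × 2.4×10⁻⁴ × 210 = 0.09072 m
0.7×10⁻⁴ × 0.64 × 420 = 0.018816 m
Δh = 0.09072 + 0.018816 = 0.109536 m ≈ 11.0 cm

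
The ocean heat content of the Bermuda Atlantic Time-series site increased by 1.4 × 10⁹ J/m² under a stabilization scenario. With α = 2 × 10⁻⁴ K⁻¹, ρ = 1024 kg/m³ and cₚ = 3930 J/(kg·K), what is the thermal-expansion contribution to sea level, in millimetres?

Δh = αQ/(ρcₚ) = 2×10⁻⁴ × 1.4×10⁹ / (1024 × 3930) ≈ 0.069577 m

Δh ≈ 69.6 mm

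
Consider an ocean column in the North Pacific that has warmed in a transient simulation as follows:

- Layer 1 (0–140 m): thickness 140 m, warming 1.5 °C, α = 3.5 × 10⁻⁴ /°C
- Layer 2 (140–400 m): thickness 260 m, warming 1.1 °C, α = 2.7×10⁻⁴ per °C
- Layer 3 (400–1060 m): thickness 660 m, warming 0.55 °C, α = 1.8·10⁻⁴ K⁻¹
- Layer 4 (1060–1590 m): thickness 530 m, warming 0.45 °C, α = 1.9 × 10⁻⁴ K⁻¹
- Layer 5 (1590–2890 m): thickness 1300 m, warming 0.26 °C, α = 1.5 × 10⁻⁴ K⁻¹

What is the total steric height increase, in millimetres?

Layer 1: 140 × 3.5×10⁻⁴ × 1.5 = 0.07350 m
1.1 × 2.7×10⁻⁴ × 260 = 0.07722 m
Layer 3: 660 × 0.55 × 1.8×10⁻⁴ = 0.06534 m
1060–1590 m: 0.45 × 530 × 1.9×10⁻⁴ = 0.045315 m
Layer 5: 1300 × 0.26 × 1.5×10⁻⁴ = 0.05070 m
Δh = 0.07350 + 0.07722 + 0.06534 + 0.045315 + 0.05070 = 0.312075 m

Δh = 310 mm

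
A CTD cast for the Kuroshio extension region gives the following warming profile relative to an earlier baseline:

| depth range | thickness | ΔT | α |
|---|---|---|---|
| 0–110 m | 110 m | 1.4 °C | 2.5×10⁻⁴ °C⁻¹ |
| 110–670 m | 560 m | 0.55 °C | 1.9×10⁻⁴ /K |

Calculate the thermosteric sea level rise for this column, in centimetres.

about 9.70 cm

Layer 1: 2.5×10⁻⁴ × 110 × 1.4 = 0.03850 m
Layer 2: 560 × 0.55 × 1.9×10⁻⁴ = 0.05852 m
Δh = 0.03850 + 0.05852 = 0.09702 m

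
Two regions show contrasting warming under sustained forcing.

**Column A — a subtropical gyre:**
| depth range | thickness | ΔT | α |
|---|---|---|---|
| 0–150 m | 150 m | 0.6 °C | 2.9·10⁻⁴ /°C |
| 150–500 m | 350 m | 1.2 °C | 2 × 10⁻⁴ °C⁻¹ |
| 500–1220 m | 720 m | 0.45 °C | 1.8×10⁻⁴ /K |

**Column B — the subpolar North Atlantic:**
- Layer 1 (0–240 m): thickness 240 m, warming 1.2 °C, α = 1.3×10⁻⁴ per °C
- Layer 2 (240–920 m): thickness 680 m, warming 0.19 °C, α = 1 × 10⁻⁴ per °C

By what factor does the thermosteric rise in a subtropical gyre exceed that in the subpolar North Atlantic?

A 2.9×10⁻⁴ × 150 × 0.6 = 0.02610 m
A 150–500 m: 1.2 × 350 × 2×10⁻⁴ = 0.08400 m
A 0.45 × 720 × 1.8×10⁻⁴ = 0.05832 m
A total: 0.16842 m
B 1.3×10⁻⁴ × 1.2 × 240 = 0.03744 m
B 680 × 0.19 × 1×10⁻⁴ = 0.01292 m
B total: 0.05036 m
Ratio: 0.16842 / 0.05036 ≈ 3.344

3.34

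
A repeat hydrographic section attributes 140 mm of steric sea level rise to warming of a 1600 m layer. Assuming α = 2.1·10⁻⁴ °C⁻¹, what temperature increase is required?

0.42 °C

ΔT = Δh/(αH) = 0.14 / (2.1×10⁻⁴ × 1600) ≈ 0.4167 °C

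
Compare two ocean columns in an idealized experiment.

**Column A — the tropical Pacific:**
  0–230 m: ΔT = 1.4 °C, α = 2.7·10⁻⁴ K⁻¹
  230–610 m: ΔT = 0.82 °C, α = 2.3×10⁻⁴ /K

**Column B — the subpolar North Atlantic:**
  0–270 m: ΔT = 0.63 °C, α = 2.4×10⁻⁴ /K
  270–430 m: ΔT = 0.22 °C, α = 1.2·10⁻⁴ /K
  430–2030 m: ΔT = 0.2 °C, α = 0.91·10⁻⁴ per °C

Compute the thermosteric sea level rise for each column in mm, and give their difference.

A: 160 mm; B: 74 mm; difference 84 mm

A Layer 1: 1.4 × 230 × 2.7×10⁻⁴ = 0.08694 m
A Layer 2: 0.82 × 380 × 2.3×10⁻⁴ = 0.071668 m
A total: 0.158608 m
B 2.4×10⁻⁴ × 270 × 0.63 = 0.040824 m
B 270–430 m: 160 × 1.2×10⁻⁴ × 0.22 = 0.004224 m
B 430–2030 m: 0.91×10⁻⁴ × 1600 × 0.2 = 0.02912 m
B total: 0.074168 m
Difference: 0.158608 − 0.074168 = 0.08444 m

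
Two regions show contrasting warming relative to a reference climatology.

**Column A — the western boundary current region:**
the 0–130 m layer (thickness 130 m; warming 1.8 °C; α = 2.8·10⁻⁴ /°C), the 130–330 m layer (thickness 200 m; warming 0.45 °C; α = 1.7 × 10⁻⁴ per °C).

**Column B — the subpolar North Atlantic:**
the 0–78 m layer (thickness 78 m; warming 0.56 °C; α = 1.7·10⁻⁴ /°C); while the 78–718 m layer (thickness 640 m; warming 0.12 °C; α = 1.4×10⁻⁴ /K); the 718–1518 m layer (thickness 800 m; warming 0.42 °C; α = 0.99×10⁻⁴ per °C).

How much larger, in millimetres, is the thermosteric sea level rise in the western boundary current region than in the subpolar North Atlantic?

29.4 mm larger

A 130 × 1.8 × 2.8×10⁻⁴ = 0.06552 m
A 130–330 m: 1.7×10⁻⁴ × 0.45 × 200 = 0.01530 m
A total: 0.08082 m
B 0–78 m: 1.7×10⁻⁴ × 0.56 × 78 = 0.0074256 m
B Layer 2: 1.4×10⁻⁴ × 0.12 × 640 = 0.010752 m
B 718–1518 m: 0.42 × 0.99×10⁻⁴ × 800 = 0.033264 m
B total: 0.0514416 m
Difference: 0.08082 − 0.0514416 = 0.0293784 m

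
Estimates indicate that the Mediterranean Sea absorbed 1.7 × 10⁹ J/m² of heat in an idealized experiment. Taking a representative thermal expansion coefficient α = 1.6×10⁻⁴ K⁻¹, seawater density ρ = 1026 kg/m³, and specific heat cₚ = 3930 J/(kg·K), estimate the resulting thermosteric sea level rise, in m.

Δh = αQ/(ρcₚ) = 1.6×10⁻⁴ × 1.7×10⁹ / (1026 × 3930) ≈ 0.067457 m

Δh = 0.0675 m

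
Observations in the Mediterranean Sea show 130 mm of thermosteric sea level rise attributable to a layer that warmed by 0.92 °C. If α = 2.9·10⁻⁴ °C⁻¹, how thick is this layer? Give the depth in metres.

H = Δh/(αΔT) = 0.13 / (2.9×10⁻⁴ × 0.92) ≈ 487.3 m

H ≈ 490 m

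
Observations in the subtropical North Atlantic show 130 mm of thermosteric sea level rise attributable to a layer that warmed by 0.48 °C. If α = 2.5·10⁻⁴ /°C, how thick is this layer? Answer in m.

H = Δh/(αΔT) = 0.13 / (2.5×10⁻⁴ × 0.48) ≈ 1083 m

H ≈ 1080 m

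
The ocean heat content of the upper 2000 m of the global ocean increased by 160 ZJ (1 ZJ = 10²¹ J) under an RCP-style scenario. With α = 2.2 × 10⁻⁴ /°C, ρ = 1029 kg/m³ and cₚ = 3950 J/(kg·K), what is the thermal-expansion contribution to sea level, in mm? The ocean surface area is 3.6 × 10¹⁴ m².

24 mm

Per unit area: Q = 160×10²¹ / (3.6×10¹⁴) ≈ 4.444×10⁸ J/m²
Δh = αQ/(ρcₚ) = 2.2×10⁻⁴ × 4.444×10⁸ / (1029 × 3950) ≈ 0.024054 m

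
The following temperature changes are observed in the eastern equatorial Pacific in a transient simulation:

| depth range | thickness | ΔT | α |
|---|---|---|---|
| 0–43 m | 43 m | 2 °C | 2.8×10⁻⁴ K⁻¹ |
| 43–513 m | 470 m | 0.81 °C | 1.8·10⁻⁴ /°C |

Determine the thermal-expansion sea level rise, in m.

0.093 m

2.8×10⁻⁴ × 2 × 43 = 0.02408 m
43–513 m: 470 × 1.8×10⁻⁴ × 0.81 = 0.068526 m
Δh = 0.02408 + 0.068526 = 0.092606 m ≈ 0.093 m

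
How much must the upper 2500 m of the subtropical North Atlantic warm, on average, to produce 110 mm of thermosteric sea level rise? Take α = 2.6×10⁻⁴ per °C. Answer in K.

ΔT = Δh/(αH) = 0.11 / (2.6×10⁻⁴ × 2500) ≈ 0.1692 K

about 0.17 K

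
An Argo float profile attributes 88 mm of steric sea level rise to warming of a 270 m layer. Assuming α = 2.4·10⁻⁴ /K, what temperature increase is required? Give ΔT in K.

ΔT = Δh/(αH) = 0.088 / (2.4×10⁻⁴ × 270) ≈ 1.358 K

1.36 K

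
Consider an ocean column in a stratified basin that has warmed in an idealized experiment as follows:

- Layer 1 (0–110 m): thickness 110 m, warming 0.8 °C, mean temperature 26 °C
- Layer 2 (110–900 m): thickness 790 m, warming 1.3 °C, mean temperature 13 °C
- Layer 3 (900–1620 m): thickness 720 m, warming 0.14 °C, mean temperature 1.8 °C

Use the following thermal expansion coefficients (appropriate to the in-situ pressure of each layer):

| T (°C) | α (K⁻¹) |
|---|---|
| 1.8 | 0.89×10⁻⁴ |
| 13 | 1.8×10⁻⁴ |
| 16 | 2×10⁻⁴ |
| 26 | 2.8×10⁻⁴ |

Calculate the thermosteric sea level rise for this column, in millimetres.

218 mm of thermosteric rise

Layer 1 at 26 °C → α = 2.8×10⁻⁴ K⁻¹
Layer 2 at 13 °C → α = 1.8×10⁻⁴ K⁻¹
Layer 3 at 1.8 °C → α = 0.89×10⁻⁴ K⁻¹
2.8×10⁻⁴ × 110 × 0.8 = 0.02464 m
790 × 1.8×10⁻⁴ × 1.3 = 0.18486 m
900–1620 m: 720 × 0.14 × 0.89×10⁻⁴ = 0.0089712 m
Δh = 0.02464 + 0.18486 + 0.0089712 = 0.2184712 m ≈ 218 mm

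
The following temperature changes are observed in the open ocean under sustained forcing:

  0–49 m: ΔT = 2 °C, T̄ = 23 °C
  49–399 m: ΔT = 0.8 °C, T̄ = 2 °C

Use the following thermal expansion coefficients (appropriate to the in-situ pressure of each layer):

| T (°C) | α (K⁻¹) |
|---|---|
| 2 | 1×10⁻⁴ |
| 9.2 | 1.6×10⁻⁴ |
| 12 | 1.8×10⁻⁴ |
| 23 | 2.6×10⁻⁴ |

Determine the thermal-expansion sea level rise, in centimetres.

Δh = 5.3 cm

Layer 1 at 23 °C → α = 2.6×10⁻⁴ K⁻¹
Layer 2 at 2 °C → α = 1×10⁻⁴ K⁻¹
Layer 1: 2 × 49 × 2.6×10⁻⁴ = 0.02548 m
Layer 2: 1×10⁻⁴ × 0.8 × 350 = 0.02800 m
Δh = 0.02548 + 0.02800 = 0.05348 m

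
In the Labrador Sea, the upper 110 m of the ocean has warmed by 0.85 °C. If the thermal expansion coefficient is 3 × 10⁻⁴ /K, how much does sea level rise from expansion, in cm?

about 2.8 cm

Δh = αΔT·H = 3×10⁻⁴ × 0.85 × 110 = 0.02805 m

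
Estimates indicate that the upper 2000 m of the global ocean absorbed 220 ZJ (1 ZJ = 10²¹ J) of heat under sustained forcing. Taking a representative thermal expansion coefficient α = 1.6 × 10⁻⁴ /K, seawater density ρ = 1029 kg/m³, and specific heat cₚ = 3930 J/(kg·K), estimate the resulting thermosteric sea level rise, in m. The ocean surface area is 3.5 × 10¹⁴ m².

Per unit area: Q = 220×10²¹ / (3.5×10¹⁴) ≈ 6.286×10⁸ J/m²
Δh = αQ/(ρcₚ) = 1.6×10⁻⁴ × 6.286×10⁸ / (1029 × 3930) ≈ 0.024871 m

0.025 m of thermosteric rise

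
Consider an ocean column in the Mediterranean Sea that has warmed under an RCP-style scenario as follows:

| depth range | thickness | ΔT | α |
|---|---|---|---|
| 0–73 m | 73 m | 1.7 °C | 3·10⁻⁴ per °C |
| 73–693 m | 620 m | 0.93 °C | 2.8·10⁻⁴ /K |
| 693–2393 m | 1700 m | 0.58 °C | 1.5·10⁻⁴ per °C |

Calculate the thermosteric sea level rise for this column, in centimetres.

34.7 cm

0–73 m: 1.7 × 73 × 3×10⁻⁴ = 0.03723 m
2.8×10⁻⁴ × 0.93 × 620 = 0.161448 m
693–2393 m: 1.5×10⁻⁴ × 0.58 × 1700 = 0.14790 m
Δh = 0.03723 + 0.161448 + 0.14790 = 0.346578 m ≈ 34.7 cm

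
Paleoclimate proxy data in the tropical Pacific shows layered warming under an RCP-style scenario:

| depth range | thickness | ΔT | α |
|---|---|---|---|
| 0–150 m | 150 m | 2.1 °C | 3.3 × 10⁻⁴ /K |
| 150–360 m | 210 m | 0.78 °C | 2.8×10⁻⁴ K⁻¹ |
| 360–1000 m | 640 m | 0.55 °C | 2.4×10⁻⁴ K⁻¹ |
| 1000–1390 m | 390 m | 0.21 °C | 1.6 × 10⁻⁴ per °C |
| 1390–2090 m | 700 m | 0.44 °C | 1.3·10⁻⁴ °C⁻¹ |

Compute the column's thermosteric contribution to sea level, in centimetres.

28.7 cm of thermosteric rise

Layer 1: 150 × 2.1 × 3.3×10⁻⁴ = 0.10395 m
150–360 m: 0.78 × 2.8×10⁻⁴ × 210 = 0.045864 m
360–1000 m: 2.4×10⁻⁴ × 640 × 0.55 = 0.08448 m
Layer 4: 0.21 × 1.6×10⁻⁴ × 390 = 0.013104 m
700 × 0.44 × 1.3×10⁻⁴ = 0.04004 m
Δh = 0.10395 + 0.045864 + 0.08448 + 0.013104 + 0.04004 = 0.287438 m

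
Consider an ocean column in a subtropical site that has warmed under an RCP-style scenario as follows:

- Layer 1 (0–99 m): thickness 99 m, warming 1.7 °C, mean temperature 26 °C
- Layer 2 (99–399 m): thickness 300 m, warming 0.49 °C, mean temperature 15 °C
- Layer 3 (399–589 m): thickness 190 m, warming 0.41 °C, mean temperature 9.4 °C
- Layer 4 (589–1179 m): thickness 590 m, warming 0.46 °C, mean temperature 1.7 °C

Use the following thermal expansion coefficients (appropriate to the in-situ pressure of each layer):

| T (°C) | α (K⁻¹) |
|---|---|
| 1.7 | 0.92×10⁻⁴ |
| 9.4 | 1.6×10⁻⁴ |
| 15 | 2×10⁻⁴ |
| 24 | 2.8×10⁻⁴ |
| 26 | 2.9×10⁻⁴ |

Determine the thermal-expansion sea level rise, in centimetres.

Δh ≈ 12 cm

Layer 1 at 26 °C → α = 2.9×10⁻⁴ K⁻¹
Layer 2 at 15 °C → α = 2×10⁻⁴ K⁻¹
Layer 3 at 9.4 °C → α = 1.6×10⁻⁴ K⁻¹
Layer 4 at 1.7 °C → α = 0.92×10⁻⁴ K⁻¹
Layer 1: 99 × 2.9×10⁻⁴ × 1.7 = 0.048807 m
Layer 2: 300 × 0.49 × 2×10⁻⁴ = 0.02940 m
399–589 m: 190 × 1.6×10⁻⁴ × 0.41 = 0.012464 m
589–1179 m: 590 × 0.46 × 0.92×10⁻⁴ = 0.0249688 m
Δh = 0.048807 + 0.02940 + 0.012464 + 0.0249688 = 0.1156398 m ≈ 12 cm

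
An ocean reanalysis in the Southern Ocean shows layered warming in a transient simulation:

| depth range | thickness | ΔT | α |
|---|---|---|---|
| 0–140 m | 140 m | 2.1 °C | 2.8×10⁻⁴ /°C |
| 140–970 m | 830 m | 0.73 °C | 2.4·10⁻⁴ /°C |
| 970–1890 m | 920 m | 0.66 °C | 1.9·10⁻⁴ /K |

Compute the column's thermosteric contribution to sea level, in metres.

140 × 2.1 × 2.8×10⁻⁴ = 0.08232 m
0.73 × 830 × 2.4×10⁻⁴ = 0.145416 m
1.9×10⁻⁴ × 920 × 0.66 = 0.115368 m
Δh = 0.08232 + 0.145416 + 0.115368 = 0.343104 m ≈ 0.343 m

Δh = 0.343 m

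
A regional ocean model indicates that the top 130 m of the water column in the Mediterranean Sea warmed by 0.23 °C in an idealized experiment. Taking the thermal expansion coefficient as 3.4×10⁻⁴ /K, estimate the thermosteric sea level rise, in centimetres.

about 1.0 cm

Δh = αΔT·H = 3.4×10⁻⁴ × 0.23 × 130 = 0.010166 m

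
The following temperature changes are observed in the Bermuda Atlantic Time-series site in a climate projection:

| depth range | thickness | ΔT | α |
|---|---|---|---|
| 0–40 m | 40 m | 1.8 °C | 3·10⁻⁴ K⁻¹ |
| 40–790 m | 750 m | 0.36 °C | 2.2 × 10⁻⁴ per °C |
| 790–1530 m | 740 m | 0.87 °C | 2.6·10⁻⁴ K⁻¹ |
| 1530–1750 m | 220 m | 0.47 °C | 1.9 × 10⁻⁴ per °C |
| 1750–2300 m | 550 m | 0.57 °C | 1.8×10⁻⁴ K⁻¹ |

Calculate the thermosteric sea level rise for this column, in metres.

0–40 m: 1.8 × 40 × 3×10⁻⁴ = 0.02160 m
40–790 m: 2.2×10⁻⁴ × 0.36 × 750 = 0.05940 m
740 × 2.6×10⁻⁴ × 0.87 = 0.167388 m
Layer 4: 1.9×10⁻⁴ × 220 × 0.47 = 0.019646 m
Layer 5: 0.57 × 1.8×10⁻⁴ × 550 = 0.05643 m
Δh = 0.02160 + 0.05940 + 0.167388 + 0.019646 + 0.05643 = 0.324464 m ≈ 0.324 m

Δh ≈ 0.324 m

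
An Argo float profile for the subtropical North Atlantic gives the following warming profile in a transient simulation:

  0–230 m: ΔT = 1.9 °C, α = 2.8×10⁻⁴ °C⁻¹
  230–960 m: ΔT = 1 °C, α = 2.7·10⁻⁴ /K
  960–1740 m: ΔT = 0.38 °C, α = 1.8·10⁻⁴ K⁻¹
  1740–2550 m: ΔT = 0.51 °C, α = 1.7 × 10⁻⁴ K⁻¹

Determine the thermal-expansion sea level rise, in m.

Δh ≈ 0.44 m

230 × 2.8×10⁻⁴ × 1.9 = 0.12236 m
230–960 m: 2.7×10⁻⁴ × 1 × 730 = 0.19710 m
960–1740 m: 780 × 1.8×10⁻⁴ × 0.38 = 0.053352 m
0.51 × 1.7×10⁻⁴ × 810 = 0.070227 m
Δh = 0.12236 + 0.19710 + 0.053352 + 0.070227 = 0.443039 m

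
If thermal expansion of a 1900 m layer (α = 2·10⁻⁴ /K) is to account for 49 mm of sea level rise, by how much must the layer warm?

ΔT = Δh/(αH) = 0.049 / (2×10⁻⁴ × 1900) ≈ 0.1289 K

ΔT ≈ 0.129 K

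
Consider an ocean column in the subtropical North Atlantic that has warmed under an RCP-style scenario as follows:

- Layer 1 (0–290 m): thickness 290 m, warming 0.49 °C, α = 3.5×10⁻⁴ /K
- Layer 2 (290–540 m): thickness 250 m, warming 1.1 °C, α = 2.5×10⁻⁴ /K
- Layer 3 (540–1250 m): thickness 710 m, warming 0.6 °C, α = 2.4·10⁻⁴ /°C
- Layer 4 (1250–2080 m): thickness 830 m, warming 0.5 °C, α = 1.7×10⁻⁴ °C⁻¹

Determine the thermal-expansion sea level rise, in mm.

Layer 1: 290 × 0.49 × 3.5×10⁻⁴ = 0.049735 m
290–540 m: 250 × 2.5×10⁻⁴ × 1.1 = 0.06875 m
710 × 0.6 × 2.4×10⁻⁴ = 0.10224 m
830 × 1.7×10⁻⁴ × 0.5 = 0.07055 m
Δh = 0.049735 + 0.06875 + 0.10224 + 0.07055 = 0.291275 m ≈ 291 mm

291 mm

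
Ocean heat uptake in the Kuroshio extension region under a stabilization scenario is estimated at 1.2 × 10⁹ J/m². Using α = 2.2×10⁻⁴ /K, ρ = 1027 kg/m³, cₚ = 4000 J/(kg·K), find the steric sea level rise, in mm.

Δh = αQ/(ρcₚ) = 2.2×10⁻⁴ × 1.2×10⁹ / (1027 × 4000) ≈ 0.064265 m

64.3 mm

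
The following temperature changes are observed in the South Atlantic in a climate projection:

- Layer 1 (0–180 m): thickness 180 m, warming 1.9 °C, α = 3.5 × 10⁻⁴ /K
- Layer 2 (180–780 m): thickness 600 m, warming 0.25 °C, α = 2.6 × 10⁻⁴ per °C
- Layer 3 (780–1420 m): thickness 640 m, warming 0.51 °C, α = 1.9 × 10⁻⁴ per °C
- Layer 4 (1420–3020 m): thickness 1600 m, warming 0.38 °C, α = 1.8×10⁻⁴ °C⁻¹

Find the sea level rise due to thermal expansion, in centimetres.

Layer 1: 180 × 3.5×10⁻⁴ × 1.9 = 0.11970 m
2.6×10⁻⁴ × 0.25 × 600 = 0.03900 m
Layer 3: 640 × 0.51 × 1.9×10⁻⁴ = 0.062016 m
Layer 4: 1600 × 0.38 × 1.8×10⁻⁴ = 0.10944 m
Δh = 0.11970 + 0.03900 + 0.062016 + 0.10944 = 0.330156 m

about 33.0 cm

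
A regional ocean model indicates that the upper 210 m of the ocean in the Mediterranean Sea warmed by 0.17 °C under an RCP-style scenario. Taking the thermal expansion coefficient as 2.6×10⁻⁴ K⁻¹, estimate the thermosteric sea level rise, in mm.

about 9.28 mm

Δh = αΔT·H = 2.6×10⁻⁴ × 0.17 × 210 = 0.009282 m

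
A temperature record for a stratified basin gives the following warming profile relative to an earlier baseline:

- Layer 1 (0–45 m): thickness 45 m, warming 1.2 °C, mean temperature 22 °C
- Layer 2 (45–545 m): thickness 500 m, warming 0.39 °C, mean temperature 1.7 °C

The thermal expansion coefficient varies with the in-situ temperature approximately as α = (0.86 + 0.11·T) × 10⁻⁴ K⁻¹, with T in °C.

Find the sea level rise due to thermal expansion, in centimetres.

Layer 1: α = (0.86 + 0.11×22)×10⁻⁴ = 3.28×10⁻⁴ K⁻¹
Layer 2: α = (0.86 + 0.11×1.7)×10⁻⁴ = 1.047×10⁻⁴ K⁻¹
Layer 1: 45 × 3.28×10⁻⁴ × 1.2 = 0.017712 m
45–545 m: 1.047×10⁻⁴ × 500 × 0.39 = 0.0204165 m
Δh = 0.017712 + 0.0204165 = 0.0381285 m

3.81 cm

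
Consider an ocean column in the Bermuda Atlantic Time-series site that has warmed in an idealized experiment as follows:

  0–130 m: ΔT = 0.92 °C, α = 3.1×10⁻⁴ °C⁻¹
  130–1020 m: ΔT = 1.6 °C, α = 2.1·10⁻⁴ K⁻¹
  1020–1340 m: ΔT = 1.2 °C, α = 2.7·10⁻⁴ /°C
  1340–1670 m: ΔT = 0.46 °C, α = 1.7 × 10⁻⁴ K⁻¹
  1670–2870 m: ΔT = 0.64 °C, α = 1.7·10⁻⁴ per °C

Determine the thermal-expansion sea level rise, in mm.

Δh ≈ 600 mm

Layer 1: 130 × 0.92 × 3.1×10⁻⁴ = 0.037076 m
130–1020 m: 1.6 × 2.1×10⁻⁴ × 890 = 0.29904 m
Layer 3: 320 × 1.2 × 2.7×10⁻⁴ = 0.10368 m
330 × 0.46 × 1.7×10⁻⁴ = 0.025806 m
Layer 5: 0.64 × 1200 × 1.7×10⁻⁴ = 0.13056 m
Δh = 0.037076 + 0.29904 + 0.10368 + 0.025806 + 0.13056 = 0.596162 m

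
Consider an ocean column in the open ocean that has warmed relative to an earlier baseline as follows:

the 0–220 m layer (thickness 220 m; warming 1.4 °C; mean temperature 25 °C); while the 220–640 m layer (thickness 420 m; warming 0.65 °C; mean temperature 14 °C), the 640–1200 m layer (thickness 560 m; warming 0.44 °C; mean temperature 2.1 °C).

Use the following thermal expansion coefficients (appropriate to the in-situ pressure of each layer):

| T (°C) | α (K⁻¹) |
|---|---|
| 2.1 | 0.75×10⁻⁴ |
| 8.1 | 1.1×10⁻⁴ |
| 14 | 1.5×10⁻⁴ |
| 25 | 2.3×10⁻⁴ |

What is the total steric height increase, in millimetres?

Layer 1 at 25 °C → α = 2.3×10⁻⁴ K⁻¹
Layer 2 at 14 °C → α = 1.5×10⁻⁴ K⁻¹
Layer 3 at 2.1 °C → α = 0.75×10⁻⁴ K⁻¹
1.4 × 220 × 2.3×10⁻⁴ = 0.07084 m
420 × 1.5×10⁻⁴ × 0.65 = 0.04095 m
Layer 3: 0.44 × 0.75×10⁻⁴ × 560 = 0.01848 m
Δh = 0.07084 + 0.04095 + 0.01848 = 0.13027 m

130 mm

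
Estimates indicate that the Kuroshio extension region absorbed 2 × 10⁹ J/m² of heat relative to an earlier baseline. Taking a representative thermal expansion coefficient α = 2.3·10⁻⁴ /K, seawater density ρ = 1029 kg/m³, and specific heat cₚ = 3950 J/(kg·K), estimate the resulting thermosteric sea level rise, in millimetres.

about 110 mm

Δh = αQ/(ρcₚ) = 2.3×10⁻⁴ × 2×10⁹ / (1029 × 3950) ≈ 0.11317 m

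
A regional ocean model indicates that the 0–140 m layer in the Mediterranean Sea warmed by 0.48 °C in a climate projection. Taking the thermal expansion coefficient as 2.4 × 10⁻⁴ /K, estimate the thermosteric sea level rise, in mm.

16 mm of thermosteric rise

Δh = αΔT·H = 2.4×10⁻⁴ × 0.48 × 140 = 0.016128 m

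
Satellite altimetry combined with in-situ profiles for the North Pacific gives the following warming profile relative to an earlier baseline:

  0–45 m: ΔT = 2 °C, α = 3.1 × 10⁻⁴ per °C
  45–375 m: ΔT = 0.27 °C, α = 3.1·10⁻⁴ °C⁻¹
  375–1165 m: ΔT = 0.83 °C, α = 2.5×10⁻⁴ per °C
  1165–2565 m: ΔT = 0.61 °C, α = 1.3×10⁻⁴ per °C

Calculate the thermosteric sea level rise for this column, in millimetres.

Δh ≈ 330 mm

Layer 1: 45 × 2 × 3.1×10⁻⁴ = 0.02790 m
330 × 3.1×10⁻⁴ × 0.27 = 0.027621 m
375–1165 m: 0.83 × 790 × 2.5×10⁻⁴ = 0.163925 m
1165–2565 m: 0.61 × 1400 × 1.3×10⁻⁴ = 0.11102 m
Δh = 0.02790 + 0.027621 + 0.163925 + 0.11102 = 0.330466 m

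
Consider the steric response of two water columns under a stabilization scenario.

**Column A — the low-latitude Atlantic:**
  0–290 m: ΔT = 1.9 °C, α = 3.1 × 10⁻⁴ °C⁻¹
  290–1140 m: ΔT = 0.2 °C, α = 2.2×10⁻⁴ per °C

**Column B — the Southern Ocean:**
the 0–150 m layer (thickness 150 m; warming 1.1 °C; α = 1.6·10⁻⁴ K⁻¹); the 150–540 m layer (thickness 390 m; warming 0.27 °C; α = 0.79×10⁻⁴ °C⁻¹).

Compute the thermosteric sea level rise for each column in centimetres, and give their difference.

A Layer 1: 3.1×10⁻⁴ × 290 × 1.9 = 0.17081 m
A Layer 2: 2.2×10⁻⁴ × 0.2 × 850 = 0.03740 m
A total: 0.20821 m
B 0–150 m: 1.6×10⁻⁴ × 150 × 1.1 = 0.02640 m
B 0.27 × 0.79×10⁻⁴ × 390 = 0.0083187 m
B total: 0.0347187 m
Difference: 0.20821 − 0.0347187 = 0.1734913 m

Δh_A ≈ 21 cm, Δh_B ≈ 3.5 cm; difference ≈ 17 cm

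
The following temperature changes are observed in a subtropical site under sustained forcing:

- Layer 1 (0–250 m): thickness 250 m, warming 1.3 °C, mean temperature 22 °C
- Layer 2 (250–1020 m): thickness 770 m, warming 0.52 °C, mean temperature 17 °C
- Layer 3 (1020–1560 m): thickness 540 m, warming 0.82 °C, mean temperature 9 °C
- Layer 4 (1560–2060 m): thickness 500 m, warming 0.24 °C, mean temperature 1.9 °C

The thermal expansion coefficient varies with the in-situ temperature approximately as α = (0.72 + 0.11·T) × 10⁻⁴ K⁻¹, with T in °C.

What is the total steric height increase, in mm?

Δh = 290 mm

Layer 1: α = (0.72 + 0.11×22)×10⁻⁴ = 3.14×10⁻⁴ K⁻¹
Layer 2: α = (0.72 + 0.11×17)×10⁻⁴ = 2.59×10⁻⁴ K⁻¹
Layer 3: α = (0.72 + 0.11×9)×10⁻⁴ = 1.71×10⁻⁴ K⁻¹
Layer 4: α = (0.72 + 0.11×1.9)×10⁻⁴ = 0.929×10⁻⁴ K⁻¹
1.3 × 3.14×10⁻⁴ × 250 = 0.10205 m
250–1020 m: 0.52 × 2.59×10⁻⁴ × 770 = 0.1037036 m
1.71×10⁻⁴ × 0.82 × 540 = 0.0757188 m
0.929×10⁻⁴ × 500 × 0.24 = 0.011148 m
Δh = 0.10205 + 0.1037036 + 0.0757188 + 0.011148 = 0.2926204 m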